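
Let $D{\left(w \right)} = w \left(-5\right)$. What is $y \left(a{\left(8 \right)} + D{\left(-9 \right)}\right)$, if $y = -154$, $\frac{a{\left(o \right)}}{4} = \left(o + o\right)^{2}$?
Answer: $-164626$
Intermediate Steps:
$a{\left(o \right)} = 16 o^{2}$ ($a{\left(o \right)} = 4 \left(o + o\right)^{2} = 4 \left(2 o\right)^{2} = 4 \cdot 4 o^{2} = 16 o^{2}$)
$D{\left(w \right)} = - 5 w$
$y \left(a{\left(8 \right)} + D{\left(-9 \right)}\right) = - 154 \left(16 \cdot 8^{2} - -45\right) = - 154 \left(16 \cdot 64 + 45\right) = - 154 \left(1024 + 45\right) = \left(-154\right) 1069 = -164626$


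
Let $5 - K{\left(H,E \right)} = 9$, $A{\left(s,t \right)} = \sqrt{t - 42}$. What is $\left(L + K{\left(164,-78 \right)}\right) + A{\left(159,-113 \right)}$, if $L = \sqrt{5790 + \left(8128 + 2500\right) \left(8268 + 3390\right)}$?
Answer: $-4 + 3 \sqrt{13767446} + i \sqrt{155} \approx 11127.0 + 12.45 i$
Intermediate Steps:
$A{\left(s,t \right)} = \sqrt{-42 + t}$
$K{\left(H,E \right)} = -4$ ($K{\left(H,E \right)} = 5 - 9 = -4$)
$L = 3 \sqrt{13767446}$ ($L = \sqrt{5790 + 10628 \cdot 11658} = \sqrt{5790 + 123901224} = \sqrt{123907014} = 3 \sqrt{13767446} \approx 11131.0$)
$\left(L + K{\left(164,-78 \right)}\right) + A{\left(159,-113 \right)} = \left(3 \sqrt{13767446} - 4\right) + \sqrt{-42 - 113} = \left(-4 + 3 \sqrt{13767446}\right) + \sqrt{-155} = \left(-4 + 3 \sqrt{13767446}\right) + i \sqrt{155} = -4 + 3 \sqrt{13767446} + i \sqrt{155}$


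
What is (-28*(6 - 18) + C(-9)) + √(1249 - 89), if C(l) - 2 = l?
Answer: 329 + 2*√290 ≈ 363.06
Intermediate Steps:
C(l) = 2 + l
(-28*(6 - 18) + C(-9)) + √(1249 - 89) = (-28*(6 - 18) + (2 - 9)) + √(1249 - 89) = (-28*(-12) - 7) + √1160 = (336 - 7) + 2*√290 = 329 + 2*√290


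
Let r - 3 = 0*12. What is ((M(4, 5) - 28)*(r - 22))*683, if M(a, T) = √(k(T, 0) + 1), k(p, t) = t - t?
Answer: 350379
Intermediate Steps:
k(p, t) = 0
r = 3 (r = 3 + 0*12 = 3 + 0 = 3)
M(a, T) = 1 (M(a, T) = √(0 + 1) = √1 = 1)
((M(4, 5) - 28)*(r - 22))*683 = ((1 - 28)*(3 - 22))*683 = -27*(-19)*683 = 513*683 = 350379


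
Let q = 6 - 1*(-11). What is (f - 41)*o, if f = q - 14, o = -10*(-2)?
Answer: -760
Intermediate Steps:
o = 20
q = 17 (q = 6 + 11 = 17)
f = 3 (f = 17 - 14 = 3)
(f - 41)*o = (3 - 41)*20 = -38*20 = -760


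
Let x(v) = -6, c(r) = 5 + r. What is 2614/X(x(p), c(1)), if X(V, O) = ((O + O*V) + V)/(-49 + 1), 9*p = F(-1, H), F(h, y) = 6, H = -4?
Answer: 10456/3 ≈ 3485.3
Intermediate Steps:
p = ⅔ (p = (⅑)*6 = ⅔ ≈ 0.66667)
X(V, O) = -O/48 - V/48 - O*V/48 (X(V, O) = (O + V + O*V)/(-48) = (O + V + O*V)*(-1/48) = -O/48 - V/48 - O*V/48)
2614/X(x(p), c(1)) = 2614/(-(5 + 1)/48 - 1/48*(-6) - 1/48*(5 + 1)*(-6)) = 2614/(-1/48*6 + ⅛ - 1/48*6*(-6)) = 2614/(-⅛ + ⅛ + ¾) = 2614/(¾) = 2614*(4/3) = 10456/3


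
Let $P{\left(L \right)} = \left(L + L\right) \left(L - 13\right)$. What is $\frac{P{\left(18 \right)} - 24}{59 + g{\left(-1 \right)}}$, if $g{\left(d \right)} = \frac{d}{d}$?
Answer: $\frac{13}{5} \approx 2.6$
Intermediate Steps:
$g{\left(d \right)} = 1$
$P{\left(L \right)} = 2 L \left(-13 + L\right)$
$\frac{P{\left(18 \right)} - 24}{59 + g{\left(-1 \right)}} = \frac{2 \cdot 18 \left(-13 + 18\right) - 24}{59 + 1} = \frac{2 \cdot 18 \cdot 5 - 24}{60} = \left(180 - 24\right) \frac{1}{60} = 156 \cdot \frac{1}{60} = \frac{13}{5}$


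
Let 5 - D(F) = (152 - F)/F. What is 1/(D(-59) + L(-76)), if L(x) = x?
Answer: -59/3978 ≈ -0.014832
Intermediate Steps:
D(F) = 5 - (152 - F)/F
1/(D(-59) + L(-76)) = 1/((6 - 152/(-59)) - 76) = 1/((6 - 152*(-1/59)) - 76) = 1/((6 + 152/59) - 76) = 1/(506/59 - 76) = 1/(-3978/59) = -59/3978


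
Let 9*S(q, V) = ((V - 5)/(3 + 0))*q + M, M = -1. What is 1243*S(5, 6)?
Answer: 2486/27 ≈ 92.074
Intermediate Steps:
S(q, V) = -⅑ + q*(-5/3 + V/3)/9 (S(q, V) = (((V - 5)/(3 + 0))*q - 1)/9 = (((-5 + V)/3)*q - 1)/9 = (((-5 + V)*(⅓))*q - 1)/9 = ((-5/3 + V/3)*q - 1)/9 = (q*(-5/3 + V/3) - 1)/9 = (-1 + q*(-5/3 + V/3))/9 = -⅑ + q*(-5/3 + V/3)/9)
1243*S(5, 6) = 1243*(-⅑ - 5/27*5 + (1/27)*6*5) = 1243*(-⅑ - 25/27 + 10/9) = 1243*(2/27) = 2486/27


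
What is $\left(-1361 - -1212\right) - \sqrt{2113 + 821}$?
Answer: $-149 - 3 \sqrt{326} \approx -203.17$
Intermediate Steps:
$\left(-1361 - -1212\right) - \sqrt{2113 + 821} = \left(-1361 + 1212\right) - \sqrt{2934} = -149 - 3 \sqrt{326}$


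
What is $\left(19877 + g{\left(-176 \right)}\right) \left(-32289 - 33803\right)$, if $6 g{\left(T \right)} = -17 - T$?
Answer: $-1315462122$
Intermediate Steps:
$g{\left(T \right)} = - \frac{17}{6} - \frac{T}{6}$ ($g{\left(T \right)} = \frac{-17 - T}{6} = - \frac{17}{6} - \frac{T}{6}$)
$\left(19877 + g{\left(-176 \right)}\right) \left(-32289 - 33803\right) = \left(19877 - - \frac{53}{2}\right) \left(-32289 - 33803\right) = \left(19877 + \left(- \frac{17}{6} + \frac{88}{3}\right)\right) \left(-66092\right) = \left(19877 + \frac{53}{2}\right) \left(-66092\right) = \frac{39807}{2} \left(-66092\right) = -1315462122$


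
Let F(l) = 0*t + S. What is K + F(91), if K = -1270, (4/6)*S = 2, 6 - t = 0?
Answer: -1267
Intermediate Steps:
t = 6 (t = 6 - 1*0 = 6 + 0 = 6)
S = 3 (S = (3/2)*2 = 3)
F(l) = 3 (F(l) = 0*6 + 3 = 0 + 3 = 3)
K + F(91) = -1270 + 3 = -1267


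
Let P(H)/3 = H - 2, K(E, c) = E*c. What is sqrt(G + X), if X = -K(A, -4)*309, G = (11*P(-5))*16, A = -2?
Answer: 2*I*sqrt(1542) ≈ 78.537*I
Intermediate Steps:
P(H) = -6 + 3*H (P(H) = 3*(H - 2) = 3*(-2 + H) = -6 + 3*H)
G = -3696 (G = (11*(-6 + 3*(-5)))*16 = (11*(-6 - 15))*16 = (11*(-21))*16 = -231*16 = -3696)
X = -2472 (X = -(-2*(-4))*309 = -8*309 = -1*2472 = -2472)
sqrt(G + X) = sqrt(-3696 - 2472) = sqrt(-6168) = 2*I*sqrt(1542)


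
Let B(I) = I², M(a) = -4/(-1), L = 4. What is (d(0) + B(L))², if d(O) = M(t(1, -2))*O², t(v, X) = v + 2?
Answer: 256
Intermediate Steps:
t(v, X) = 2 + v
M(a) = 4 (M(a) = -4*(-1) = 4)
d(O) = 4*O²
(d(0) + B(L))² = (4*0² + 4²)² = (4*0 + 16)² = (0 + 16)² = 16² = 256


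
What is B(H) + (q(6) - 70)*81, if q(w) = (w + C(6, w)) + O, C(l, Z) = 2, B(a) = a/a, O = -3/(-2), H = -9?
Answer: -9799/2 ≈ -4899.5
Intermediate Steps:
O = 3/2 (O = -3*(-½) = 3/2 ≈ 1.5000)
B(a) = 1
q(w) = 7/2 + w (q(w) = (w + 2) + 3/2 = (2 + w) + 3/2 = 7/2 + w)
B(H) + (q(6) - 70)*81 = 1 + ((7/2 + 6) - 70)*81 = 1 + (19/2 - 70)*81 = 1 - 121/2*81 = 1 - 9801/2 = -9799/2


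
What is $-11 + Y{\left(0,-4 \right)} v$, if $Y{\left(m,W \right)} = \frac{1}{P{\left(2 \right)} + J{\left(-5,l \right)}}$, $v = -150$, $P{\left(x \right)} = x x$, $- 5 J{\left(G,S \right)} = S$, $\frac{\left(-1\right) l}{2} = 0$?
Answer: $- \frac{97}{2} \approx -48.5$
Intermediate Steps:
$l = 0$ ($l = \left(-2\right) 0 = 0$)
$J{\left(G,S \right)} = - \frac{S}{5}$
$P{\left(x \right)} = x^{2}$
$Y{\left(m,W \right)} = \frac{1}{4}$ ($Y{\left(m,W \right)} = \frac{1}{2^{2} - 0} = \frac{1}{4 + 0} = \frac{1}{4}$)
$-11 + Y{\left(0,-4 \right)} v = -11 + \frac{1}{4} \left(-150\right) = -11 - \frac{75}{2} = - \frac{97}{2}$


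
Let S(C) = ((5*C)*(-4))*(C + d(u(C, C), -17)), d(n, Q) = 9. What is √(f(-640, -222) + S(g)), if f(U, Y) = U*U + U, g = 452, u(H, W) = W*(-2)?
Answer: 4*I*√234905 ≈ 1938.7*I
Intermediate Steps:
u(H, W) = -2*W
f(U, Y) = U + U² (f(U, Y) = U² + U = U + U²)
S(C) = -20*C*(9 + C) (S(C) = ((5*C)*(-4))*(C + 9) = (-20*C)*(9 + C) = -20*C*(9 + C))
√(f(-640, -222) + S(g)) = √(-640*(1 - 640) - 20*452*(9 + 452)) = √(-640*(-639) - 20*452*461) = √(408960 - 4167440) = √(-3758480) = 4*I*√234905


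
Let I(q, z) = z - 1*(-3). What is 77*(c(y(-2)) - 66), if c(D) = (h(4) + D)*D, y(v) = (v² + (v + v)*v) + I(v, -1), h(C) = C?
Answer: 14322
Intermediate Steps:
I(q, z) = 3 + z (I(q, z) = z + 3 = 3 + z)
y(v) = 2 + 3*v² (y(v) = (v² + (v + v)*v) + (3 - 1) = (v² + (2*v)*v) + 2 = (v² + 2*v²) + 2 = 3*v² + 2 = 2 + 3*v²)
c(D) = D*(4 + D) (c(D) = (4 + D)*D = D*(4 + D))
77*(c(y(-2)) - 66) = 77*((2 + 3*(-2)²)*(4 + (2 + 3*(-2)²)) - 66) = 77*((2 + 3*4)*(4 + (2 + 3*4)) - 66) = 77*((2 + 12)*(4 + (2 + 12)) - 66) = 77*(14*(4 + 14) - 66) = 77*(14*18 - 66) = 77*(252 - 66) = 77*186 = 14322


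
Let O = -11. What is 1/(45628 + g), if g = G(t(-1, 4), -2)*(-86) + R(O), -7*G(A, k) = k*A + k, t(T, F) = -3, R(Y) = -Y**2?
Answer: 7/318893 ≈ 2.1951e-5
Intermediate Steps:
G(A, k) = -k/7 - A*k/7 (G(A, k) = -(k*A + k)/7 = -(A*k + k)/7 = -(k + A*k)/7 = -k/7 - A*k/7)
g = -503/7 (g = -1/7*(-2)*(1 - 3)*(-86) - 1*(-11)**2 = -1/7*(-2)*(-2)*(-86) - 1*121 = -4/7*(-86) - 121 = 344/7 - 121 = -503/7 ≈ -71.857)
1/(45628 + g) = 1/(45628 - 503/7) = 1/(318893/7) = 7/318893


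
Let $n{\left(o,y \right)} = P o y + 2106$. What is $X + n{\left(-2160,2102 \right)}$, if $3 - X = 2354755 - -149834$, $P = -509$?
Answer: $2308520400$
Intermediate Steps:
$n{\left(o,y \right)} = 2106 - 509 o y$ ($n{\left(o,y \right)} = - 509 o y + 2106 = 2106 - 509 o y$)
$X = -2504586$ ($X = 3 - \left(2354755 - -149834\right) = 3 - \left(2354755 + 149834\right) = 3 - 2504589 = -2504586$)
$X + n{\left(-2160,2102 \right)} = -2504586 - \left(-2106 - 2311022880\right) = -2504586 + \left(2106 + 2311022880\right) = -2504586 + 2311024986 = 2308520400$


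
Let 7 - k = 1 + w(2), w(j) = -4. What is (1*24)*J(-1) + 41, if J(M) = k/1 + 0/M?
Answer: 281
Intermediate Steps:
k = 10 (k = 7 - (1 - 4) = 7 - 1*(-3) = 7 + 3 = 10)
J(M) = 10 (J(M) = 10/1 + 0/M = 10*1 + 0 = 10 + 0 = 10)
(1*24)*J(-1) + 41 = (1*24)*10 + 41 = 24*10 + 41 = 240 + 41 = 281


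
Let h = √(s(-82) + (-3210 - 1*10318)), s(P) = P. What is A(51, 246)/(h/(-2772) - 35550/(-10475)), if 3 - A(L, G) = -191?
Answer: 444090829954464/7770025243933 + 47205543924*I*√13610/7770025243933 ≈ 57.154 + 0.70876*I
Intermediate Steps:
A(L, G) = 194 (A(L, G) = 3 - 1*(-191) = 3 + 191 = 194)
h = I*√13610 (h = √(-82 + (-3210 - 1*10318)) = √(-82 + (-3210 - 10318)) = √(-82 - 13528) = √(-13610) = I*√13610 ≈ 116.66*I)
A(51, 246)/(h/(-2772) - 35550/(-10475)) = 194/((I*√13610)/(-2772) - 35550/(-10475)) = 194/((I*√13610)*(-1/2772) - 35550*(-1/10475)) = 194/(-I*√13610/2772 + 1422/419) = 194/(1422/419 - I*√13610/2772)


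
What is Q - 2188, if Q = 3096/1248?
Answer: -113647/52 ≈ -2185.5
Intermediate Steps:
Q = 129/52 (Q = 3096*(1/1248) = 129/52 ≈ 2.4808)
Q - 2188 = 129/52 - 2188 = -113647/52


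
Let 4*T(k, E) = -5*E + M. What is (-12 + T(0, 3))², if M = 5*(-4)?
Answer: 6889/16 ≈ 430.56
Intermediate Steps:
M = -20
T(k, E) = -5 - 5*E/4 (T(k, E) = (-5*E - 20)/4 = (-20 - 5*E)/4 = -5 - 5*E/4)
(-12 + T(0, 3))² = (-12 + (-5 - 5/4*3))² = (-12 + (-5 - 15/4))² = (-12 - 35/4)² = (-83/4)² = 6889/16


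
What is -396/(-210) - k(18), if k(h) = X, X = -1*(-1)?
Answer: 31/35 ≈ 0.88571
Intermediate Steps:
X = 1
k(h) = 1
-396/(-210) - k(18) = -396/(-210) - 1*1 = -396*(-1/210) - 1 = 66/35 - 1 = 31/35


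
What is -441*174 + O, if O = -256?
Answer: -76990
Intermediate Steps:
-441*174 + O = -441*174 - 256 = -76734 - 256 = -76990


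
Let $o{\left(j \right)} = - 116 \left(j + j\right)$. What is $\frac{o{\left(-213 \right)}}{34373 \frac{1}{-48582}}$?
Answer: $- \frac{2400728112}{34373} \approx -69843.0$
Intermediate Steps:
$o{\left(j \right)} = - 232 j$ ($o{\left(j \right)} = - 116 \cdot 2 j = - 232 j$)
$\frac{o{\left(-213 \right)}}{34373 \frac{1}{-48582}} = \frac{\left(-232\right) \left(-213\right)}{34373 \frac{1}{-48582}} = \frac{49416}{34373 \left(- \frac{1}{48582}\right)} = \frac{49416}{- \frac{34373}{48582}} = 49416 \left(- \frac{48582}{34373}\right) = - \frac{2400728112}{34373}$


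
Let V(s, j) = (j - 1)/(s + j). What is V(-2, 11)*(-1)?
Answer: -10/9 ≈ -1.1111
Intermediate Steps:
V(s, j) = (-1 + j)/(j + s)
V(-2, 11)*(-1) = ((-1 + 11)/(11 - 2))*(-1) = (10/9)*(-1) = -10/9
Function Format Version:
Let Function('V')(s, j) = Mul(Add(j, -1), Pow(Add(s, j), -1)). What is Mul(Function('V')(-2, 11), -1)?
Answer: Rational(-10, 9) ≈ -1.1111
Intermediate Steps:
Function('V')(s, j) = Mul(Pow(Add(j, s), -1), Add(-1, j)) (Function('V')(s, j) = Mul(Add(-1, j), Pow(Add(j, s), -1)) = Mul(Pow(Add(j, s), -1), Add(-1, j)))
Mul(Function('V')(-2, 11), -1) = Mul(Mul(Pow(Add(11, -2), -1), Add(-1, 11)), -1) = Mul(Mul(Pow(9, -1), 10), -1) = Mul(Mul(Rational(1, 9), 10), -1) = Mul(Rational(10, 9), -1) = Rational(-10, 9)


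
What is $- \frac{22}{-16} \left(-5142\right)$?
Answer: $- \frac{28281}{4} \approx -7070.3$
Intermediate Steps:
$- \frac{22}{-16} \left(-5142\right) = \left(-22\right) \left(- \frac{1}{16}\right) \left(-5142\right) = \frac{11}{8} \left(-5142\right) = - \frac{28281}{4}$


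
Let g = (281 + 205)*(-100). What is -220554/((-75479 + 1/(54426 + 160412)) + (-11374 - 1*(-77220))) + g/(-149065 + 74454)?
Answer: 3635900758397772/154410035072783 ≈ 23.547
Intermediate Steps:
g = -48600 (g = 486*(-100) = -48600)
-220554/((-75479 + 1/(54426 + 160412)) + (-11374 - 1*(-77220))) + g/(-149065 + 74454) = -220554/((-75479 + 1/(54426 + 160412)) + (-11374 - 1*(-77220))) - 48600/(-149065 + 74454) = -220554/((-75479 + 1/214838) + (-11374 + 77220)) - 48600/(-74611) = -220554/((-75479 + 1/214838) + 65846) - 48600*(-1/74611) = -220554/(-16215757401/214838 + 65846) + 48600/74611 = -220554/(-2069534453/214838) + 48600/74611 = -220554*(-214838/2069534453) + 48600/74611 = 47383380252/2069534453 + 48600/74611 = 3635900758397772/154410035072783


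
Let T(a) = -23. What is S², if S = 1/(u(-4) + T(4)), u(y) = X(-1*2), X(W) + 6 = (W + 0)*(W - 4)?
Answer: 1/289 ≈ 0.0034602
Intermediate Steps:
X(W) = -6 + W*(-4 + W) (X(W) = -6 + (W + 0)*(W - 4) = -6 + W*(-4 + W))
u(y) = 6 (u(y) = -6 + (-1*2)² - (-4)*2 = -6 + (-2)² - 4*(-2) = -6 + 4 + 8 = 6)
S = -1/17 (S = 1/(6 - 23) = 1/(-17) = -1/17 ≈ -0.058824)
S² = (-1/17)² = 1/289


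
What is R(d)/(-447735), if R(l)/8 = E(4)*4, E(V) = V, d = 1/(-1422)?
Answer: -128/447735 ≈ -0.00028588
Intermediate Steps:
d = -1/1422 ≈ -0.00070324
R(l) = 128 (R(l) = 8*(4*4) = 8*16 = 128)
R(d)/(-447735) = 128/(-447735) = 128*(-1/447735) = -128/447735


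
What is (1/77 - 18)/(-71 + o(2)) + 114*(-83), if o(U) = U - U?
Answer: -51727369/5467 ≈ -9461.8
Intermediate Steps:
o(U) = 0
(1/77 - 18)/(-71 + o(2)) + 114*(-83) = (1/77 - 18)/(-71 + 0) + 114*(-83) = (1/77 - 18)/(-71) - 9462 = -1385/77*(-1/71) - 9462 = 1385/5467 - 9462 = -51727369/5467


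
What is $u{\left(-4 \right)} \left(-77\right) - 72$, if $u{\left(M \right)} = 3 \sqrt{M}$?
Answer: $-72 - 462 i \approx -72.0 - 462.0 i$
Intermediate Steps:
$u{\left(-4 \right)} \left(-77\right) - 72 = 3 \sqrt{-4} \left(-77\right) - 72 = 3 \cdot 2 i \left(-77\right) - 72 = 6 i \left(-77\right) - 72 = - 462 i - 72 = -72 - 462 i$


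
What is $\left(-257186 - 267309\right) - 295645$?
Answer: $-820140$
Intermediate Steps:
$\left(-257186 - 267309\right) - 295645 = -524495 - 295645 = -820140$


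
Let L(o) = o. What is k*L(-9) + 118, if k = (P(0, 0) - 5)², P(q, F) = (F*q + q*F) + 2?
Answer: 37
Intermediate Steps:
P(q, F) = 2 + 2*F*q (P(q, F) = (F*q + F*q) + 2 = 2*F*q + 2 = 2 + 2*F*q)
k = 9 (k = ((2 + 2*0*0) - 5)² = ((2 + 0) - 5)² = (2 - 5)² = (-3)² = 9)
k*L(-9) + 118 = 9*(-9) + 118 = -81 + 118 = 37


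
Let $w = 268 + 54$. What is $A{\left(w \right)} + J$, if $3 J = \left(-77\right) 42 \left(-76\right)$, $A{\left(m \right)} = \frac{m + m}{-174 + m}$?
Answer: $\frac{3031497}{37} \approx 81932.0$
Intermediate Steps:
$w = 322$
$A{\left(m \right)} = \frac{2 m}{-174 + m}$
$J = 81928$ ($J = \frac{\left(-77\right) 42 \left(-76\right)}{3} = \frac{\left(-3234\right) \left(-76\right)}{3} = \frac{1}{3} \cdot 245784 = 81928$)
$A{\left(w \right)} + J = 2 \cdot 322 \frac{1}{-174 + 322} + 81928 = 2 \cdot 322 \cdot \frac{1}{148} + 81928 = \frac{161}{37} + 81928 = \frac{3031497}{37}$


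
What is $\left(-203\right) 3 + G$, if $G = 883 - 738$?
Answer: $-464$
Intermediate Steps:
$G = 145$
$\left(-203\right) 3 + G = \left(-203\right) 3 + 145 = -609 + 145 = -464$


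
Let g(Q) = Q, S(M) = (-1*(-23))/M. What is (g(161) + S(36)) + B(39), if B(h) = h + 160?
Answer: 12983/36 ≈ 360.64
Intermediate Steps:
B(h) = 160 + h
S(M) = 23/M
(g(161) + S(36)) + B(39) = (161 + 23/36) + (160 + 39) = (161 + 23*(1/36)) + 199 = (161 + 23/36) + 199 = 5819/36 + 199 = 12983/36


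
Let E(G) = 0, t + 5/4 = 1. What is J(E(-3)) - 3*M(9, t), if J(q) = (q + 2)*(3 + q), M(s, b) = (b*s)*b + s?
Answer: -363/16 ≈ -22.688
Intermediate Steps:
t = -¼ (t = -5/4 + 1 = -¼ ≈ -0.25000)
M(s, b) = s + s*b² (M(s, b) = s*b² + s = s + s*b²)
J(q) = (2 + q)*(3 + q)
J(E(-3)) - 3*M(9, t) = (6 + 0² + 5*0) - 27*(1 + (-¼)²) = (6 + 0 + 0) - 27*(1 + 1/16) = 6 - 27*17/16 = 6 - 3*153/16 = 6 - 459/16 = -363/16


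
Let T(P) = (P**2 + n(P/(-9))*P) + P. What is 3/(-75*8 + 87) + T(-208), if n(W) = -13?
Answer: 7824959/171 ≈ 45760.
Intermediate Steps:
T(P) = P**2 - 12*P (T(P) = (P**2 - 13*P) + P = P**2 - 12*P)
3/(-75*8 + 87) + T(-208) = 3/(-75*8 + 87) - 208*(-12 - 208) = 3/(-600 + 87) - 208*(-220) = 3/(-513) + 45760 = 3*(-1/513) + 45760 = -1/171 + 45760 = 7824959/171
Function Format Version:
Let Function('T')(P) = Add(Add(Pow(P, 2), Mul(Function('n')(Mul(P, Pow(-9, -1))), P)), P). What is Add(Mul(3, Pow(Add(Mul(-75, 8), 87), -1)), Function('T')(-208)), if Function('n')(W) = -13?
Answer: Rational(7824959, 171) ≈ 45760.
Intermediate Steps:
Function('T')(P) = Add(Pow(P, 2), Mul(-12, P)) (Function('T')(P) = Add(Add(Pow(P, 2), Mul(-13, P)), P) = Add(Pow(P, 2), Mul(-12, P)))
Add(Mul(3, Pow(Add(Mul(-75, 8), 87), -1)), Function('T')(-208)) = Add(Mul(3, Pow(Add(Mul(-75, 8), 87), -1)), Mul(-208, Add(-12, -208))) = Add(Mul(3, Pow(Add(-600, 87), -1)), Mul(-208, -220)) = Add(Mul(3, Pow(-513, -1)), 45760) = Add(Mul(3, Rational(-1, 513)), 45760) = Add(Rational(-1, 171), 45760) = Rational(7824959, 171)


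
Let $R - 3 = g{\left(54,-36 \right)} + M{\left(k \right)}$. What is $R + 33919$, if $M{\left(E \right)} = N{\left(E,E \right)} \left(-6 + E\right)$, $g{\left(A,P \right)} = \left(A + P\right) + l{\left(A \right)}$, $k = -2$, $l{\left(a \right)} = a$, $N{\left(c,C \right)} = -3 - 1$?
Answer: $34026$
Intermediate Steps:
$N{\left(c,C \right)} = -4$ ($N{\left(c,C \right)} = -3 - 1 = -4$)
$g{\left(A,P \right)} = P + 2 A$ ($g{\left(A,P \right)} = \left(A + P\right) + A = P + 2 A$)
$M{\left(E \right)} = 24 - 4 E$ ($M{\left(E \right)} = - 4 \left(-6 + E\right) = 24 - 4 E$)
$R = 107$ ($R = 3 + \left(\left(-36 + 2 \cdot 54\right) + \left(24 - -8\right)\right) = 3 + \left(\left(-36 + 108\right) + \left(24 + 8\right)\right) = 3 + \left(72 + 32\right) = 3 + 104 = 107$)
$R + 33919 = 107 + 33919 = 34026$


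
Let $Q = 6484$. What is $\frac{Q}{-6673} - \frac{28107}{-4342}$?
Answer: $\frac{159404483}{28974166} \approx 5.5016$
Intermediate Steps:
$\frac{Q}{-6673} - \frac{28107}{-4342} = \frac{6484}{-6673} - \frac{28107}{-4342} = 6484 \left(- \frac{1}{6673}\right) - - \frac{28107}{4342} = - \frac{6484}{6673} + \frac{28107}{4342} = \frac{159404483}{28974166}$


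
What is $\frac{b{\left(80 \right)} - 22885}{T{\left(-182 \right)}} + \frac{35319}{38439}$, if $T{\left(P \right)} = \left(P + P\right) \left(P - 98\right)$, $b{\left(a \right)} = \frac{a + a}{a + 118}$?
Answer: $\frac{5984147459}{8618946336} \approx 0.6943$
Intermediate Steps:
$b{\left(a \right)} = \frac{2 a}{118 + a}$
$T{\left(P \right)} = 2 P \left(-98 + P\right)$
$\frac{b{\left(80 \right)} - 22885}{T{\left(-182 \right)}} + \frac{35319}{38439} = \frac{2 \cdot 80 \frac{1}{118 + 80} - 22885}{2 \left(-182\right) \left(-98 - 182\right)} + \frac{35319}{38439} = \frac{2 \cdot 80 \cdot \frac{1}{198} - 22885}{2 \left(-182\right) \left(-280\right)} + 35319 \cdot \frac{1}{38439} = \frac{2 \cdot 80 \cdot \frac{1}{198} - 22885}{101920} + \frac{11773}{12813} = \left(\frac{80}{99} - 22885\right) \frac{1}{101920} + \frac{11773}{12813} = \left(- \frac{2265535}{99}\right) \frac{1}{101920} + \frac{11773}{12813} = - \frac{453107}{2018016} + \frac{11773}{12813} = \frac{5984147459}{8618946336}$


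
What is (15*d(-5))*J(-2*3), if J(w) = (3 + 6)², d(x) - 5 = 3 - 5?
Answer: 3645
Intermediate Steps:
d(x) = 3 (d(x) = 5 + (3 - 5) = 5 - 2 = 3)
J(w) = 81 (J(w) = 9² = 81)
(15*d(-5))*J(-2*3) = (15*3)*81 = 45*81 = 3645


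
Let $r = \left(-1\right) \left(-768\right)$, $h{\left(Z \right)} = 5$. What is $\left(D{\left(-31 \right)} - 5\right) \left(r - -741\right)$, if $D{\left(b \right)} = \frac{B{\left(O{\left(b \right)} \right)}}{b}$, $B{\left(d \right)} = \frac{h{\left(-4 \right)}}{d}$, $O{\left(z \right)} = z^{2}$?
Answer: $- \frac{224780640}{29791} \approx -7545.3$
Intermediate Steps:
$r = 768$
$B{\left(d \right)} = \frac{5}{d}$
$D{\left(b \right)} = \frac{5}{b^{3}}$ ($D{\left(b \right)} = \frac{5 \frac{1}{b^{2}}}{b} = \frac{5}{b^{3}}$)
$\left(D{\left(-31 \right)} - 5\right) \left(r - -741\right) = \left(\frac{5}{-29791} - 5\right) \left(768 - -741\right) = \left(5 \left(- \frac{1}{29791}\right) - 5\right) \left(768 + 741\right) = \left(- \frac{5}{29791} - 5\right) 1509 = \left(- \frac{148960}{29791}\right) 1509 = - \frac{224780640}{29791}$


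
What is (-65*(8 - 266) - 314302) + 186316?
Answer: -111216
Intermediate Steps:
(-65*(8 - 266) - 314302) + 186316 = (-65*(-258) - 314302) + 186316 = (16770 - 314302) + 186316 = -297532 + 186316 = -111216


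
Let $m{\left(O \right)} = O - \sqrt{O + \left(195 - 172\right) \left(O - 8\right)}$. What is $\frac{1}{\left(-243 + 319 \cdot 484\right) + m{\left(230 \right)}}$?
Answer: $\frac{154383}{23834105353} + \frac{2 \sqrt{1334}}{23834105353} \approx 6.4805 \cdot 10^{-6}$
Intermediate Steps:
$m{\left(O \right)} = O - \sqrt{-184 + 24 O}$ ($m{\left(O \right)} = O - \sqrt{O + 23 \left(-8 + O\right)} = O - \sqrt{O + \left(-184 + 23 O\right)} = O - \sqrt{-184 + 24 O}$)
$\frac{1}{\left(-243 + 319 \cdot 484\right) + m{\left(230 \right)}} = \frac{1}{\left(-243 + 319 \cdot 484\right) + \left(230 - 2 \sqrt{-46 + 6 \cdot 230}\right)} = \frac{1}{\left(-243 + 154396\right) + \left(230 - 2 \sqrt{-46 + 1380}\right)} = \frac{1}{154153 + \left(230 - 2 \sqrt{1334}\right)} = \frac{1}{154383 - 2 \sqrt{1334}}$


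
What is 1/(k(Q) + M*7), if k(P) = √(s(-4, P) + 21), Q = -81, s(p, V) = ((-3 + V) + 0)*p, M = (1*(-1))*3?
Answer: -¼ - √357/84 ≈ -0.47493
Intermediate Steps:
M = -3 (M = -1*3 = -3)
s(p, V) = p*(-3 + V) (s(p, V) = (-3 + V)*p = p*(-3 + V))
k(P) = √(33 - 4*P) (k(P) = √(-4*(-3 + P) + 21) = √((12 - 4*P) + 21) = √(33 - 4*P))
1/(k(Q) + M*7) = 1/(√(33 - 4*(-81)) - 3*7) = 1/(√(33 + 324) - 21) = 1/(√357 - 21) = 1/(-21 + √357)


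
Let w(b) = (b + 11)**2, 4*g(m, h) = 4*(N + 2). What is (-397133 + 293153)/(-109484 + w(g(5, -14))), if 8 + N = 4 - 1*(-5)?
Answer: 25995/27322 ≈ 0.95143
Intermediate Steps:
N = 1 (N = -8 + (4 - 1*(-5)) = -8 + (4 + 5) = -8 + 9 = 1)
g(m, h) = 3 (g(m, h) = (4*(1 + 2))/4 = (4*3)/4 = (1/4)*12 = 3)
w(b) = (11 + b)**2
(-397133 + 293153)/(-109484 + w(g(5, -14))) = (-397133 + 293153)/(-109484 + (11 + 3)**2) = -103980/(-109484 + 14**2) = -103980/(-109484 + 196) = -103980/(-109288) = -103980*(-1/109288) = 25995/27322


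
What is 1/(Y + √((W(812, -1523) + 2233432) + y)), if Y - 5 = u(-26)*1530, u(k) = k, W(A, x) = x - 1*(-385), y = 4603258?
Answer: -39775/1575215073 - 4*√427222/1575215073 ≈ -2.6910e-5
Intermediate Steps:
W(A, x) = 385 + x (W(A, x) = x + 385 = 385 + x)
Y = -39775 (Y = 5 - 26*1530 = 5 - 39780 = -39775)
1/(Y + √((W(812, -1523) + 2233432) + y)) = 1/(-39775 + √(((385 - 1523) + 2233432) + 4603258)) = 1/(-39775 + √((-1138 + 2233432) + 4603258)) = 1/(-39775 + √(2232294 + 4603258)) = 1/(-39775 + √6835552) = 1/(-39775 + 4*√427222)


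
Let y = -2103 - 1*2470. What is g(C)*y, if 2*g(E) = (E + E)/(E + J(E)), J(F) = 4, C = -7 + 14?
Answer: -32011/11 ≈ -2910.1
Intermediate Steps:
C = 7
y = -4573 (y = -2103 - 2470 = -4573)
g(E) = E/(4 + E) (g(E) = ((E + E)/(E + 4))/2 = ((2*E)/(4 + E))/2 = (2*E/(4 + E))/2 = E/(4 + E))
g(C)*y = (7/(4 + 7))*(-4573) = (7/11)*(-4573) = -32011/11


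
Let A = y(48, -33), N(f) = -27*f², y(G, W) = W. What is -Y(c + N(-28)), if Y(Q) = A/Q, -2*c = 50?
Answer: -33/21193 ≈ -0.0015571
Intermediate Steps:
A = -33
c = -25 (c = -½*50 = -25)
Y(Q) = -33/Q
-Y(c + N(-28)) = -(-33)/(-25 - 27*(-28)²) = -(-33)/(-25 - 27*784) = -(-33)/(-25 - 21168) = -(-33)/(-21193) = -(-33)*(-1)/21193 = -1*33/21193 = -33/21193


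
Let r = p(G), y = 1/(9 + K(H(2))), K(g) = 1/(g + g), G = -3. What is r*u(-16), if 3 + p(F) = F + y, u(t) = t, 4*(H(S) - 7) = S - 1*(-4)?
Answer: 7256/77 ≈ 94.234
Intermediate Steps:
H(S) = 8 + S/4 (H(S) = 7 + (S - 1*(-4))/4 = 7 + (S + 4)/4 = 7 + (4 + S)/4 = 7 + (1 + S/4) = 8 + S/4)
K(g) = 1/(2*g)
y = 17/154 (y = 1/(9 + 1/(2*(8 + (¼)*2))) = 1/(9 + 1/(2*(8 + ½))) = 1/(9 + 1/(2*(17/2))) = 1/(9 + (½)*(2/17)) = 1/(9 + 1/17) = 1/(154/17) = 17/154 ≈ 0.11039)
p(F) = -445/154 + F (p(F) = -3 + (F + 17/154) = -3 + (17/154 + F) = -445/154 + F)
r = -907/154 (r = -445/154 - 3 = -907/154 ≈ -5.8896)
r*u(-16) = -907/154*(-16) = 7256/77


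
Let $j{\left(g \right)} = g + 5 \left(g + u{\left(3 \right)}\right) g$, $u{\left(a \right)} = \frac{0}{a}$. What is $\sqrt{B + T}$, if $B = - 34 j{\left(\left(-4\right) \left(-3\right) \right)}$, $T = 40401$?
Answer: $\sqrt{15513} \approx 124.55$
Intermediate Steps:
$u{\left(a \right)} = 0$
$j{\left(g \right)} = g + 5 g^{2}$ ($j{\left(g \right)} = g + 5 \left(g + 0\right) g = g + 5 g g = g + 5 g^{2}$)
$B = -24888$ ($B = - 34 \left(-4\right) \left(-3\right) \left(1 + 5 \left(\left(-4\right) \left(-3\right)\right)\right) = - 34 \cdot 12 \left(1 + 5 \cdot 12\right) = - 34 \cdot 12 \left(1 + 60\right) = - 34 \cdot 12 \cdot 61 = \left(-34\right) 732 = -24888$)
$\sqrt{B + T} = \sqrt{-24888 + 40401} = \sqrt{15513}$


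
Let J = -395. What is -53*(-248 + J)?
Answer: 34079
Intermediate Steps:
-53*(-248 + J) = -53*(-248 - 395) = -53*(-643) = 34079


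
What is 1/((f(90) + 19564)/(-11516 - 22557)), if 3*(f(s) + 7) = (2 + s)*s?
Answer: -34073/22317 ≈ -1.5268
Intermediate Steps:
f(s) = -7 + s*(2 + s)/3 (f(s) = -7 + ((2 + s)*s)/3 = -7 + (s*(2 + s))/3 = -7 + s*(2 + s)/3)
1/((f(90) + 19564)/(-11516 - 22557)) = 1/(((-7 + (1/3)*90**2 + (2/3)*90) + 19564)/(-11516 - 22557)) = 1/(((-7 + (1/3)*8100 + 60) + 19564)/(-34073)) = 1/(((-7 + 2700 + 60) + 19564)*(-1/34073)) = 1/((2753 + 19564)*(-1/34073)) = 1/(22317*(-1/34073)) = 1/(-22317/34073) = -34073/22317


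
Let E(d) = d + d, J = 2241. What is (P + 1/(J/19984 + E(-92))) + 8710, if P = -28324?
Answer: -72077841394/3674815 ≈ -19614.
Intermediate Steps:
E(d) = 2*d
(P + 1/(J/19984 + E(-92))) + 8710 = (-28324 + 1/(2241/19984 + 2*(-92))) + 8710 = (-28324 + 1/(2241*(1/19984) - 184)) + 8710 = (-28324 + 1/(2241/19984 - 184)) + 8710 = (-28324 + 1/(-3674815/19984)) + 8710 = (-28324 - 19984/3674815) + 8710 = -104085480044/3674815 + 8710 = -72077841394/3674815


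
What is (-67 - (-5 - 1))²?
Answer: 3721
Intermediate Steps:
(-67 - (-5 - 1))² = (-67 - 1*(-6))² = (-67 + 6)² = (-61)² = 3721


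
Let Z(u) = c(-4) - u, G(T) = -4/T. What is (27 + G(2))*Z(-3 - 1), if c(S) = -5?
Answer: -25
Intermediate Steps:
Z(u) = -5 - u
(27 + G(2))*Z(-3 - 1) = (27 - 4/2)*(-5 - (-3 - 1)) = (27 - 4*½)*(-5 - 1*(-4)) = (27 - 2)*(-5 + 4) = 25*(-1) = -25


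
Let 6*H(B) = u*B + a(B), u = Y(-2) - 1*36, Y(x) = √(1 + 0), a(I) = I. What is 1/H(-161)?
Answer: 3/2737 ≈ 0.0010961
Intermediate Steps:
Y(x) = 1 (Y(x) = √1 = 1)
u = -35 (u = 1 - 1*36 = 1 - 36 = -35)
H(B) = -17*B/3 (H(B) = (-35*B + B)/6 = (-34*B)/6 = -17*B/3)
1/H(-161) = 1/(-17/3*(-161)) = 1/(2737/3) = 3/2737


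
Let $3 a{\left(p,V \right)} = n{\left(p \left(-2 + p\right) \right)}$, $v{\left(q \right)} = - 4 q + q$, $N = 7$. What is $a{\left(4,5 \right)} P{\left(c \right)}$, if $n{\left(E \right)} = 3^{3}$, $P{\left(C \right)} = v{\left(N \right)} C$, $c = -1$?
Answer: $189$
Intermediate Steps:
$v{\left(q \right)} = - 3 q$
$P{\left(C \right)} = - 21 C$ ($P{\left(C \right)} = \left(-3\right) 7 C = - 21 C$)
$n{\left(E \right)} = 27$
$a{\left(p,V \right)} = 9$ ($a{\left(p,V \right)} = \frac{1}{3} \cdot 27 = 9$)
$a{\left(4,5 \right)} P{\left(c \right)} = 9 \left(\left(-21\right) \left(-1\right)\right) = 9 \cdot 21 = 189$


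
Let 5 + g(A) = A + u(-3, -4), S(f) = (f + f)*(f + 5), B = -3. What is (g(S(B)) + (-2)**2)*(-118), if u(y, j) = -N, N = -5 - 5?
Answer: 354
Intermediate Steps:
N = -10
S(f) = 2*f*(5 + f) (S(f) = (2*f)*(5 + f) = 2*f*(5 + f))
u(y, j) = 10 (u(y, j) = -1*(-10) = 10)
g(A) = 5 + A (g(A) = -5 + (A + 10) = -5 + (10 + A) = 5 + A)
(g(S(B)) + (-2)**2)*(-118) = ((5 + 2*(-3)*(5 - 3)) + (-2)**2)*(-118) = ((5 + 2*(-3)*2) + 4)*(-118) = ((5 - 12) + 4)*(-118) = (-7 + 4)*(-118) = -3*(-118) = 354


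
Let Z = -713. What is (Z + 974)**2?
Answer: 68121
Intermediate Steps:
(Z + 974)**2 = (-713 + 974)**2 = 261**2 = 68121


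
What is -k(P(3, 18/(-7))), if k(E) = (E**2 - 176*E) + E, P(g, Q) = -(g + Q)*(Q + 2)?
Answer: 102756/2401 ≈ 42.797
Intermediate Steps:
P(g, Q) = -(2 + Q)*(Q + g) (P(g, Q) = -(Q + g)*(2 + Q) = -(2 + Q)*(Q + g))
k(E) = E**2 - 175*E
-k(P(3, 18/(-7))) = -(-(18/(-7))**2 - 36/(-7) - 2*3 - 1*18/(-7)*3)*(-175 + (-(18/(-7))**2 - 36/(-7) - 2*3 - 1*18/(-7)*3)) = -(-(18*(-1/7))**2 - 36*(-1)/7 - 6 - 1*18*(-1/7)*3)*(-175 + (-(18*(-1/7))**2 - 36*(-1)/7 - 6 - 1*18*(-1/7)*3)) = -(-(-18/7)**2 - 2*(-18/7) - 6 - 1*(-18/7)*3)*(-175 + (-(-18/7)**2 - 2*(-18/7) - 6 - 1*(-18/7)*3)) = -(-1*324/49 + 36/7 - 6 + 54/7)*(-175 + (-1*324/49 + 36/7 - 6 + 54/7)) = -(-324/49 + 36/7 - 6 + 54/7)*(-175 + (-324/49 + 36/7 - 6 + 54/7)) = -12*(-175 + 12/49)/49 = -12*(-8563)/(49*49) = -1*(-102756/2401) = 102756/2401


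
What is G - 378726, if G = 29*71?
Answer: -376667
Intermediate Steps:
G = 2059
G - 378726 = 2059 - 378726 = -376667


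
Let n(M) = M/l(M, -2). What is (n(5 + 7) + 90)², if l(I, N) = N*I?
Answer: 32041/4 ≈ 8010.3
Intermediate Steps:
l(I, N) = I*N
n(M) = -½ (n(M) = M/((M*(-2))) = M/((-2*M)) = M*(-1/(2*M)) = -½)
(n(5 + 7) + 90)² = (-½ + 90)² = (179/2)² = 32041/4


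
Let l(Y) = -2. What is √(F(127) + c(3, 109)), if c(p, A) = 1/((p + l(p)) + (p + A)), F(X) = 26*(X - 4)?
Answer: 35*√33335/113 ≈ 56.551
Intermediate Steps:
F(X) = -104 + 26*X (F(X) = 26*(-4 + X) = -104 + 26*X)
c(p, A) = 1/(-2 + A + 2*p) (c(p, A) = 1/((p - 2) + (p + A)) = 1/((-2 + p) + (A + p)) = 1/(-2 + A + 2*p))
√(F(127) + c(3, 109)) = √((-104 + 26*127) + 1/(-2 + 109 + 2*3)) = √((-104 + 3302) + 1/(-2 + 109 + 6)) = √(3198 + 1/113) = √(361375/113) = 35*√33335/113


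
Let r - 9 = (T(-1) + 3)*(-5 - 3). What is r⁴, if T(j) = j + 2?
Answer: 279841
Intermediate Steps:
T(j) = 2 + j
r = -23 (r = 9 + ((2 - 1) + 3)*(-5 - 3) = 9 + (1 + 3)*(-8) = 9 + 4*(-8) = 9 - 32 = -23)
r⁴ = (-23)⁴ = 279841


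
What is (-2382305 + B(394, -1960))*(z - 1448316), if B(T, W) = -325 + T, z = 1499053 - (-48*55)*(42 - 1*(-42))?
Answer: -649152163292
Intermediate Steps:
z = 1720813 (z = 1499053 - (-2640)*(42 + 42) = 1499053 - (-2640)*84 = 1499053 - 1*(-221760) = 1499053 + 221760 = 1720813)
(-2382305 + B(394, -1960))*(z - 1448316) = (-2382305 + (-325 + 394))*(1720813 - 1448316) = (-2382305 + 69)*272497 = -2382236*272497 = -649152163292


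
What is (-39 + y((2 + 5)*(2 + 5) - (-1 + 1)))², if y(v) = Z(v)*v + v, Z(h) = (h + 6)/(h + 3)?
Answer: 10336225/2704 ≈ 3822.6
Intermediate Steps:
Z(h) = (6 + h)/(3 + h)
y(v) = v + v*(6 + v)/(3 + v) (y(v) = ((6 + v)/(3 + v))*v + v = v*(6 + v)/(3 + v) + v = v + v*(6 + v)/(3 + v))
(-39 + y((2 + 5)*(2 + 5) - (-1 + 1)))² = (-39 + ((2 + 5)*(2 + 5) - (-1 + 1))*(9 + 2*((2 + 5)*(2 + 5) - (-1 + 1)))/(3 + ((2 + 5)*(2 + 5) - (-1 + 1))))² = (-39 + (7*7 - 1*0)*(9 + 2*(7*7 - 1*0))/(3 + (7*7 - 1*0)))² = (-39 + (49 + 0)*(9 + 2*(49 + 0))/(3 + (49 + 0)))² = (-39 + 49*(9 + 2*49)/(3 + 49))² = (-39 + 49*(9 + 98)/52)² = (-39 + 49*(1/52)*107)² = (-39 + 5243/52)² = (3215/52)² = 10336225/2704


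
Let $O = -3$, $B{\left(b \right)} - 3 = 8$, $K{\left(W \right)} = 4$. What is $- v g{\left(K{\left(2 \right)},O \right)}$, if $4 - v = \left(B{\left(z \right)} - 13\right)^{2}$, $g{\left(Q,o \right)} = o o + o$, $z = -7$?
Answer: $0$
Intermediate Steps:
$B{\left(b \right)} = 11$ ($B{\left(b \right)} = 3 + 8 = 11$)
$g{\left(Q,o \right)} = o + o^{2}$ ($g{\left(Q,o \right)} = o^{2} + o = o + o^{2}$)
$v = 0$ ($v = 4 - \left(11 - 13\right)^{2} = 4 - \left(-2\right)^{2} = 4 - 4 = 0$)
$- v g{\left(K{\left(2 \right)},O \right)} = - 0 \left(- 3 \left(1 - 3\right)\right) = - 0 \left(\left(-3\right) \left(-2\right)\right) = - 0 \cdot 6 = \left(-1\right) 0 = 0$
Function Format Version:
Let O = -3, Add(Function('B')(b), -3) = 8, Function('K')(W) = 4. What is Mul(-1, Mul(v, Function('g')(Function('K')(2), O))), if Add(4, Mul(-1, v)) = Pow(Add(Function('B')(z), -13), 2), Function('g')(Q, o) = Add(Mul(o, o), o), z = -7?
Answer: 0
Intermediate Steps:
Function('B')(b) = 11 (Function('B')(b) = Add(3, 8) = 11)
Function('g')(Q, o) = Add(o, Pow(o, 2)) (Function('g')(Q, o) = Add(Pow(o, 2), o) = Add(o, Pow(o, 2)))
v = 0 (v = Add(4, Mul(-1, Pow(Add(11, -13), 2))) = Add(4, Mul(-1, Pow(-2, 2))) = Add(4, Mul(-1, 4)) = Add(4, -4) = 0)
Mul(-1, Mul(v, Function('g')(Function('K')(2), O))) = Mul(-1, Mul(0, Mul(-3, Add(1, -3)))) = Mul(-1, Mul(0, Mul(-3, -2))) = Mul(-1, Mul(0, 6)) = Mul(-1, 0) = 0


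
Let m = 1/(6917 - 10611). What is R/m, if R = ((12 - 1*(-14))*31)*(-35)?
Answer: 104207740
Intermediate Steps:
R = -28210 (R = ((12 + 14)*31)*(-35) = (26*31)*(-35) = 806*(-35) = -28210)
m = -1/3694 (m = 1/(-3694) = -1/3694 ≈ -0.00027071)
R/m = -28210/(-1/3694) = -28210*(-3694) = 104207740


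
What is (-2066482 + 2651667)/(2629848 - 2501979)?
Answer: 585185/127869 ≈ 4.5764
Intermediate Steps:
(-2066482 + 2651667)/(2629848 - 2501979) = 585185/127869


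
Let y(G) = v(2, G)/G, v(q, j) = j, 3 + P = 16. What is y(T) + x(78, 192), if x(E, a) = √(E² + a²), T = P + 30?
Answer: 1 + 6*√1193 ≈ 208.24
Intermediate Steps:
P = 13 (P = -3 + 16 = 13)
T = 43 (T = 13 + 30 = 43)
y(G) = 1 (y(G) = G/G = 1)
y(T) + x(78, 192) = 1 + √(78² + 192²) = 1 + √(6084 + 36864) = 1 + √42948 = 1 + 6*√1193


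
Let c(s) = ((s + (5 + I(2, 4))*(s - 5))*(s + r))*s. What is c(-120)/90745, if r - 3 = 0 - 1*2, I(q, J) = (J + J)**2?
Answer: -24975720/18149 ≈ -1376.1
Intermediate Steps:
I(q, J) = 4*J**2 (I(q, J) = (2*J)**2 = 4*J**2)
r = 1 (r = 3 + (0 - 1*2) = 3 + (0 - 2) = 3 - 2 = 1)
c(s) = s*(1 + s)*(-345 + 70*s) (c(s) = ((s + (5 + 4*4**2)*(s - 5))*(s + 1))*s = ((s + (5 + 4*16)*(-5 + s))*(1 + s))*s = ((s + (5 + 64)*(-5 + s))*(1 + s))*s = ((s + 69*(-5 + s))*(1 + s))*s = ((s + (-345 + 69*s))*(1 + s))*s = ((-345 + 70*s)*(1 + s))*s = ((1 + s)*(-345 + 70*s))*s = s*(1 + s)*(-345 + 70*s))
c(-120)/90745 = (5*(-120)*(-69 - 55*(-120) + 14*(-120)**2))/90745 = (5*(-120)*(-69 + 6600 + 14*14400))*(1/90745) = (5*(-120)*(-69 + 6600 + 201600))*(1/90745) = (5*(-120)*208131)*(1/90745) = -124878600*1/90745 = -24975720/18149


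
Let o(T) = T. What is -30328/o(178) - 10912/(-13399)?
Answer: -202211268/1192511 ≈ -169.57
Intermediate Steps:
-30328/o(178) - 10912/(-13399) = -30328/178 - 10912/(-13399) = -30328*1/178 - 10912*(-1/13399) = -15164/89 + 10912/13399 = -202211268/1192511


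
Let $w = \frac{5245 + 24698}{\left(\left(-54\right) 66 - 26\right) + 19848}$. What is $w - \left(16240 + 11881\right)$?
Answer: $- \frac{457161275}{16258} \approx -28119.0$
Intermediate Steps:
$w = \frac{29943}{16258}$ ($w = \frac{29943}{\left(-3564 - 26\right) + 19848} = \frac{29943}{-3590 + 19848} = \frac{29943}{16258} \approx 1.8417$)
$w - \left(16240 + 11881\right) = \frac{29943}{16258} - \left(16240 + 11881\right) = \frac{29943}{16258} - 28121 = - \frac{457161275}{16258}$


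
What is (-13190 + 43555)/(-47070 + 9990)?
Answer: -6073/7416 ≈ -0.81890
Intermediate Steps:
(-13190 + 43555)/(-47070 + 9990) = 30365/(-37080) = 30365*(-1/37080) = -6073/7416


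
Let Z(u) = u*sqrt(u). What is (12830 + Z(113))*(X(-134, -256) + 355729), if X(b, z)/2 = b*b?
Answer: 5024754030 + 44255433*sqrt(113) ≈ 5.4952e+9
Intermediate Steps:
X(b, z) = 2*b**2 (X(b, z) = 2*(b*b) = 2*b**2)
Z(u) = u**(3/2)
(12830 + Z(113))*(X(-134, -256) + 355729) = (12830 + 113**(3/2))*(2*(-134)**2 + 355729) = (12830 + 113*sqrt(113))*(2*17956 + 355729) = (12830 + 113*sqrt(113))*(35912 + 355729) = (12830 + 113*sqrt(113))*391641 = 5024754030 + 44255433*sqrt(113)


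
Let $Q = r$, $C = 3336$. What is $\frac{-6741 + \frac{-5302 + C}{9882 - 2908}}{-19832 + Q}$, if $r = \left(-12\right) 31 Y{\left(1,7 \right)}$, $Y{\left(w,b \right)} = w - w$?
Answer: $\frac{11753425}{34577092} \approx 0.33992$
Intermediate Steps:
$Y{\left(w,b \right)} = 0$
$r = 0$ ($r = \left(-12\right) 31 \cdot 0 = \left(-372\right) 0 = 0$)
$Q = 0$
$\frac{-6741 + \frac{-5302 + C}{9882 - 2908}}{-19832 + Q} = \frac{-6741 + \frac{-5302 + 3336}{9882 - 2908}}{-19832 + 0} = \frac{-6741 - \frac{1966}{6974}}{-19832} = \left(-6741 - \frac{983}{3487}\right) \left(- \frac{1}{19832}\right) = \left(- \frac{23506850}{3487}\right) \left(- \frac{1}{19832}\right) = \frac{11753425}{34577092}$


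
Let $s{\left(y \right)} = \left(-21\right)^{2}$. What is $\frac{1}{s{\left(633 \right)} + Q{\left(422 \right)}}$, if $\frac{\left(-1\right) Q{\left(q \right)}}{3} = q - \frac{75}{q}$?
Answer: $- \frac{422}{347925} \approx -0.0012129$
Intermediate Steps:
$s{\left(y \right)} = 441$
$Q{\left(q \right)} = - 3 q + \frac{225}{q}$ ($Q{\left(q \right)} = - 3 \left(q - \frac{75}{q}\right) = - 3 q + \frac{225}{q}$)
$\frac{1}{s{\left(633 \right)} + Q{\left(422 \right)}} = \frac{1}{441 + \left(\left(-3\right) 422 + \frac{225}{422}\right)} = \frac{1}{441 + \left(-1266 + 225 \cdot \frac{1}{422}\right)} = \frac{1}{441 + \left(-1266 + \frac{225}{422}\right)} = \frac{1}{441 - \frac{534027}{422}} = \frac{1}{- \frac{347925}{422}} = - \frac{422}{347925}$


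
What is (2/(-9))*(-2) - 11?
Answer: -95/9 ≈ -10.556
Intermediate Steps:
(2/(-9))*(-2) - 11 = (2*(-⅑))*(-2) - 11 = -2/9*(-2) - 11 = 4/9 - 11 = -95/9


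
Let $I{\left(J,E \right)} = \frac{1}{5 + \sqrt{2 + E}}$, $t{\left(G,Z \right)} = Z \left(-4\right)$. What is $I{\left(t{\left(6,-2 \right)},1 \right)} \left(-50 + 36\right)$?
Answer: $- \frac{35}{11} + \frac{7 \sqrt{3}}{11} \approx -2.0796$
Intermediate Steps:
$t{\left(G,Z \right)} = - 4 Z$
$I{\left(t{\left(6,-2 \right)},1 \right)} \left(-50 + 36\right) = \frac{-50 + 36}{5 + \sqrt{2 + 1}} = \frac{1}{5 + \sqrt{3}} \left(-14\right) = - \frac{14}{5 + \sqrt{3}}$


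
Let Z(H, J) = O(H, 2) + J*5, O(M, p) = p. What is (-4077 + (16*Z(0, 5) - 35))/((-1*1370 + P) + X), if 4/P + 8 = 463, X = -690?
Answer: 4550/2547 ≈ 1.7864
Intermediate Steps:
Z(H, J) = 2 + 5*J (Z(H, J) = 2 + J*5 = 2 + 5*J)
P = 4/455 (P = 4/(-8 + 463) = 4/455 ≈ 0.0087912)
(-4077 + (16*Z(0, 5) - 35))/((-1*1370 + P) + X) = (-4077 + (16*(2 + 5*5) - 35))/((-1*1370 + 4/455) - 690) = (-4077 + (16*(2 + 25) - 35))/((-1370 + 4/455) - 690) = (-4077 + (16*27 - 35))/(-623346/455 - 690) = (-4077 + (432 - 35))/(-937296/455) = (-4077 + 397)*(-455/937296) = -3680*(-455/937296) = 4550/2547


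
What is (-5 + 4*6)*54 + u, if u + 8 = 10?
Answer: 1028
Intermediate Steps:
u = 2 (u = -8 + 10 = 2)
(-5 + 4*6)*54 + u = (-5 + 4*6)*54 + 2 = (-5 + 24)*54 + 2 = 19*54 + 2 = 1026 + 2 = 1028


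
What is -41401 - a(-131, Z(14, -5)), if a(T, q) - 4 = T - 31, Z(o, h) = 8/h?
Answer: -41243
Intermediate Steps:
a(T, q) = -27 + T (a(T, q) = 4 + (T - 31) = 4 + (-31 + T) = -27 + T)
-41401 - a(-131, Z(14, -5)) = -41401 - (-27 - 131) = -41401 - 1*(-158) = -41401 + 158 = -41243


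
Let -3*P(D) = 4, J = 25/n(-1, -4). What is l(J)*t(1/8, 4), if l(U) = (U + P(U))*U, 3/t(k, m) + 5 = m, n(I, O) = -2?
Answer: -2075/4 ≈ -518.75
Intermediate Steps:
J = -25/2 (J = 25/(-2) = 25*(-1/2) = -25/2 ≈ -12.500)
t(k, m) = 3/(-5 + m)
P(D) = -4/3 (P(D) = -1/3*4 = -4/3)
l(U) = U*(-4/3 + U) (l(U) = (U - 4/3)*U = (-4/3 + U)*U = U*(-4/3 + U))
l(J)*t(1/8, 4) = ((1/3)*(-25/2)*(-4 + 3*(-25/2)))*(3/(-5 + 4)) = ((1/3)*(-25/2)*(-4 - 75/2))*(3/(-1)) = ((1/3)*(-25/2)*(-83/2))*(3*(-1)) = (2075/12)*(-3) = -2075/4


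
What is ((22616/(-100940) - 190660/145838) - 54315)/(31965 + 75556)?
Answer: -14278349285793/28264367295395 ≈ -0.50517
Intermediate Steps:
((22616/(-100940) - 190660/145838) - 54315)/(31965 + 75556) = ((22616*(-1/100940) - 190660*1/145838) - 54315)/107521 = ((-5654/25235 - 95330/72919) - 54315)*(1/107521) = (-402562368/262872995 - 54315)*(1/107521) = -14278349285793/262872995*1/107521 = -14278349285793/28264367295395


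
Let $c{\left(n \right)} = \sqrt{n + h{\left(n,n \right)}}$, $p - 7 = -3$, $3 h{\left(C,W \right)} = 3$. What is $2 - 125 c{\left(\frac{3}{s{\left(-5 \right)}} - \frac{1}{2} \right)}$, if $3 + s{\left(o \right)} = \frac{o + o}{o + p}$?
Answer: $2 - \frac{125 \sqrt{182}}{14} \approx -118.45$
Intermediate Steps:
$h{\left(C,W \right)} = 1$ ($h{\left(C,W \right)} = \frac{1}{3} \cdot 3 = 1$)
$p = 4$ ($p = 7 - 3 = 4$)
$s{\left(o \right)} = -3 + \frac{2 o}{4 + o}$ ($s{\left(o \right)} = -3 + \frac{o + o}{o + 4} = -3 + \frac{2 o}{4 + o}$)
$c{\left(n \right)} = \sqrt{1 + n}$ ($c{\left(n \right)} = \sqrt{n + 1} = \sqrt{1 + n}$)
$2 - 125 c{\left(\frac{3}{s{\left(-5 \right)}} - \frac{1}{2} \right)} = 2 - 125 \sqrt{1 + \left(\frac{3}{\frac{1}{4 - 5} \left(-12 - -5\right)} - \frac{1}{2}\right)} = 2 - 125 \sqrt{1 + \left(\frac{3}{\frac{1}{-1} \left(-12 + 5\right)} - \frac{1}{2}\right)} = 2 - 125 \sqrt{1 - \left(\frac{1}{2} - \frac{3}{\left(-1\right) \left(-7\right)}\right)} = 2 - 125 \sqrt{1 - \left(\frac{1}{2} - \frac{3}{7}\right)} = 2 - 125 \sqrt{1 + \left(3 \cdot \frac{1}{7} - \frac{1}{2}\right)} = 2 - 125 \sqrt{1 + \left(\frac{3}{7} - \frac{1}{2}\right)} = 2 - 125 \sqrt{1 - \frac{1}{14}} = 2 - 125 \sqrt{\frac{13}{14}} = 2 - 125 \frac{\sqrt{182}}{14} = 2 - \frac{125 \sqrt{182}}{14}$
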